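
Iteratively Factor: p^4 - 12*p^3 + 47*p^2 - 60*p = (p - 5)*(p^3 - 7*p^2 + 12*p) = (p - 5)*(p - 3)*(p^2 - 4*p) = p*(p - 5)*(p - 3)*(p - 4)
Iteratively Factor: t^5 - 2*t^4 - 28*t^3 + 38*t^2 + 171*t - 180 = (t + 3)*(t^4 - 5*t^3 - 13*t^2 + 77*t - 60) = (t - 1)*(t + 3)*(t^3 - 4*t^2 - 17*t + 60) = (t - 1)*(t + 3)*(t + 4)*(t^2 - 8*t + 15) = (t - 3)*(t - 1)*(t + 3)*(t + 4)*(t - 5)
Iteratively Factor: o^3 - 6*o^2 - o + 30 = (o + 2)*(o^2 - 8*o + 15) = (o - 5)*(o + 2)*(o - 3)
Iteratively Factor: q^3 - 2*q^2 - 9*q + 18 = (q - 2)*(q^2 - 9) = (q - 2)*(q + 3)*(q - 3)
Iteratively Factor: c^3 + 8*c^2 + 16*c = (c + 4)*(c^2 + 4*c) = (c + 4)^2*(c)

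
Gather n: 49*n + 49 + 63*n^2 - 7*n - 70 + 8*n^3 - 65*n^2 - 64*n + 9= 8*n^3 - 2*n^2 - 22*n - 12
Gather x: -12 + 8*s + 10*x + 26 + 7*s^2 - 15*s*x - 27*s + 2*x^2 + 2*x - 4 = 7*s^2 - 19*s + 2*x^2 + x*(12 - 15*s) + 10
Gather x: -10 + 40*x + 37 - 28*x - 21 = 12*x + 6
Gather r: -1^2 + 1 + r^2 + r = r^2 + r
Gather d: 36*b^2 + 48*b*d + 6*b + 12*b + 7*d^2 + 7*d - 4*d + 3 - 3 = 36*b^2 + 18*b + 7*d^2 + d*(48*b + 3)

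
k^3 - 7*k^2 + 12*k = k*(k - 4)*(k - 3)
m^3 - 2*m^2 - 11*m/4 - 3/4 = (m - 3)*(m + 1/2)^2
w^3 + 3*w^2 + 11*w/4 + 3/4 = (w + 1/2)*(w + 1)*(w + 3/2)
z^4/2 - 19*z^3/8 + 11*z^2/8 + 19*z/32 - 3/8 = (z/2 + 1/4)*(z - 4)*(z - 3/4)*(z - 1/2)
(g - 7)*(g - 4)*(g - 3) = g^3 - 14*g^2 + 61*g - 84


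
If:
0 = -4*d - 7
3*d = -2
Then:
No Solution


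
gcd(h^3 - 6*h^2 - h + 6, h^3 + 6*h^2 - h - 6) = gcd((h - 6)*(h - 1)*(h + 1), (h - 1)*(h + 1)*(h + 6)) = h^2 - 1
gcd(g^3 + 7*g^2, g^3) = g^2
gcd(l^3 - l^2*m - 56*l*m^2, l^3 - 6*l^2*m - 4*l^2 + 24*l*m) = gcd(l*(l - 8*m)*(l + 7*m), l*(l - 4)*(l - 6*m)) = l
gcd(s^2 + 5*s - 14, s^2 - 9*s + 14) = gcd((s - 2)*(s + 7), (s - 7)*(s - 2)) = s - 2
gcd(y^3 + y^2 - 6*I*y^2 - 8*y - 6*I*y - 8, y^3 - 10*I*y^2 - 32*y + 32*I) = y^2 - 6*I*y - 8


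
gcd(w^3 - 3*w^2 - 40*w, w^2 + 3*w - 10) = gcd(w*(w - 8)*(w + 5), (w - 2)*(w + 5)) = w + 5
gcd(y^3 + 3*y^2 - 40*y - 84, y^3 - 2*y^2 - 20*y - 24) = y^2 - 4*y - 12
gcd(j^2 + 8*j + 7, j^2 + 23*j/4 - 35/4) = j + 7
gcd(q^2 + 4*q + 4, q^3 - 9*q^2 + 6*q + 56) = q + 2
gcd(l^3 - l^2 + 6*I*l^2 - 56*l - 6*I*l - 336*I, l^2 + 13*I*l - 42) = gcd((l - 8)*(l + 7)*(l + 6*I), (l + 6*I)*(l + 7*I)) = l + 6*I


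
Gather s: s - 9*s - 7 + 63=56 - 8*s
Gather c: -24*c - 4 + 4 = -24*c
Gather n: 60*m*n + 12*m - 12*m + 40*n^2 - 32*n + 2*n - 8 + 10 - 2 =40*n^2 + n*(60*m - 30)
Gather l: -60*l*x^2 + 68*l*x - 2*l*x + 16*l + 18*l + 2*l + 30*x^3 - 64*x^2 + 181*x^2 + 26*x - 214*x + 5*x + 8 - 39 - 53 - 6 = l*(-60*x^2 + 66*x + 36) + 30*x^3 + 117*x^2 - 183*x - 90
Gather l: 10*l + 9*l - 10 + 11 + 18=19*l + 19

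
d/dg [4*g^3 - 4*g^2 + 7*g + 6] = 12*g^2 - 8*g + 7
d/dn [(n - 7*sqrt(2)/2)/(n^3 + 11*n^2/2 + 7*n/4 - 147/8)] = 8*(-8*n^2 + 6*n + 42*sqrt(2)*n - 21 + 7*sqrt(2))/(32*n^5 + 240*n^4 + 240*n^3 - 1400*n^2 - 1470*n + 3087)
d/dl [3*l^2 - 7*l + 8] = 6*l - 7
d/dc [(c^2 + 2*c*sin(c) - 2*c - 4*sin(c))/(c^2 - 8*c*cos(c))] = 2*(-4*c^3*sin(c) + c^3*cos(c) + 7*c^2*sin(c) - 6*c^2*cos(c) - 7*c^2 + 4*c*sin(c) + 16*c - 8*sin(2*c))/(c^2*(c - 8*cos(c))^2)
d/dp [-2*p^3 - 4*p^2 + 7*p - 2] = -6*p^2 - 8*p + 7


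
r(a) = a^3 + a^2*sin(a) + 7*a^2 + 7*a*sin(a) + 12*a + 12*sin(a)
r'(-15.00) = 391.68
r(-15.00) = -2065.84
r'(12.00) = 797.89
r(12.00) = 2751.22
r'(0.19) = 29.29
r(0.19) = 5.06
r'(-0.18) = 18.99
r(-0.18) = -3.87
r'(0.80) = 44.00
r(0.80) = 27.68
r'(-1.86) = -7.50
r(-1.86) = -6.88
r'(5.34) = 203.74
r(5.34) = 352.91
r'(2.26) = 46.91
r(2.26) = 99.83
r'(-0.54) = 9.57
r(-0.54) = -8.97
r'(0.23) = 30.38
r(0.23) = 6.26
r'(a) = a^2*cos(a) + 3*a^2 + 2*a*sin(a) + 7*a*cos(a) + 14*a + 7*sin(a) + 12*cos(a) + 12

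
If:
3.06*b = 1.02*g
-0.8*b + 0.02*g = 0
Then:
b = 0.00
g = 0.00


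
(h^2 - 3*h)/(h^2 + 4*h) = (h - 3)/(h + 4)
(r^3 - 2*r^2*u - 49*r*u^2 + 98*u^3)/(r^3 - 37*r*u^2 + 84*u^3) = (r^2 - 9*r*u + 14*u^2)/(r^2 - 7*r*u + 12*u^2)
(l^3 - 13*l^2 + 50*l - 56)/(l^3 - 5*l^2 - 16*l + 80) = (l^2 - 9*l + 14)/(l^2 - l - 20)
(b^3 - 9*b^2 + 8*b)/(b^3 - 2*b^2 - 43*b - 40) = b*(b - 1)/(b^2 + 6*b + 5)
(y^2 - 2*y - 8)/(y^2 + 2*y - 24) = (y + 2)/(y + 6)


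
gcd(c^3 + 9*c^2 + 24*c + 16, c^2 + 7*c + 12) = c + 4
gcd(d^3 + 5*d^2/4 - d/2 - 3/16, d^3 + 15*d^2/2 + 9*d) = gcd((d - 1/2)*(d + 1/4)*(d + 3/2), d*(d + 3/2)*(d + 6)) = d + 3/2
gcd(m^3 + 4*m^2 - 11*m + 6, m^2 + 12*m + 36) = m + 6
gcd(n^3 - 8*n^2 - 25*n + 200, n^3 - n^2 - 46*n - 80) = n^2 - 3*n - 40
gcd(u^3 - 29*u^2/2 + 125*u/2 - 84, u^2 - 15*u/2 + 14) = u - 7/2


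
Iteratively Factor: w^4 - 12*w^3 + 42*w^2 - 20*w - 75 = (w - 5)*(w^3 - 7*w^2 + 7*w + 15) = (w - 5)*(w + 1)*(w^2 - 8*w + 15) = (w - 5)^2*(w + 1)*(w - 3)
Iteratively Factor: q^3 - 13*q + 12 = (q - 1)*(q^2 + q - 12) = (q - 3)*(q - 1)*(q + 4)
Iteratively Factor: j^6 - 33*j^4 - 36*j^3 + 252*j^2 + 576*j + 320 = (j + 1)*(j^5 - j^4 - 32*j^3 - 4*j^2 + 256*j + 320) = (j - 4)*(j + 1)*(j^4 + 3*j^3 - 20*j^2 - 84*j - 80) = (j - 4)*(j + 1)*(j + 2)*(j^3 + j^2 - 22*j - 40) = (j - 4)*(j + 1)*(j + 2)^2*(j^2 - j - 20) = (j - 4)*(j + 1)*(j + 2)^2*(j + 4)*(j - 5)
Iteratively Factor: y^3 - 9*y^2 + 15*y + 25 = (y - 5)*(y^2 - 4*y - 5) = (y - 5)*(y + 1)*(y - 5)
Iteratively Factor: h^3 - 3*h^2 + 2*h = (h)*(h^2 - 3*h + 2) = h*(h - 1)*(h - 2)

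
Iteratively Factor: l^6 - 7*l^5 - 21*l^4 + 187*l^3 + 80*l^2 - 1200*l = (l)*(l^5 - 7*l^4 - 21*l^3 + 187*l^2 + 80*l - 1200) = l*(l - 4)*(l^4 - 3*l^3 - 33*l^2 + 55*l + 300) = l*(l - 5)*(l - 4)*(l^3 + 2*l^2 - 23*l - 60) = l*(l - 5)^2*(l - 4)*(l^2 + 7*l + 12) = l*(l - 5)^2*(l - 4)*(l + 4)*(l + 3)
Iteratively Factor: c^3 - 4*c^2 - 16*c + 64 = (c + 4)*(c^2 - 8*c + 16) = (c - 4)*(c + 4)*(c - 4)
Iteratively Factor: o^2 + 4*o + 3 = (o + 3)*(o + 1)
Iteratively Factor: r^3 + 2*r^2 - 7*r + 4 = (r - 1)*(r^2 + 3*r - 4) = (r - 1)^2*(r + 4)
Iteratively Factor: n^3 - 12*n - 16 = (n + 2)*(n^2 - 2*n - 8) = (n - 4)*(n + 2)*(n + 2)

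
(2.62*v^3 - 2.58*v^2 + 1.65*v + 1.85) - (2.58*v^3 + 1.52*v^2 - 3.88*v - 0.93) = 0.04*v^3 - 4.1*v^2 + 5.53*v + 2.78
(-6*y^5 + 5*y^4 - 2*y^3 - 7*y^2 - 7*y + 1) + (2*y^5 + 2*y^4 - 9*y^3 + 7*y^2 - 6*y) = -4*y^5 + 7*y^4 - 11*y^3 - 13*y + 1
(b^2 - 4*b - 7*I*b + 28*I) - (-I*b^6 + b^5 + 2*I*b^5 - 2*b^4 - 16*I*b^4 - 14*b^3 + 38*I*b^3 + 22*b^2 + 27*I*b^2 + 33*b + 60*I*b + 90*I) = I*b^6 - b^5 - 2*I*b^5 + 2*b^4 + 16*I*b^4 + 14*b^3 - 38*I*b^3 - 21*b^2 - 27*I*b^2 - 37*b - 67*I*b - 62*I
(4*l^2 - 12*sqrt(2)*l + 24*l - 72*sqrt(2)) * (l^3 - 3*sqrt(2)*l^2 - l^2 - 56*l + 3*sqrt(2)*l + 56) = 4*l^5 - 24*sqrt(2)*l^4 + 20*l^4 - 176*l^3 - 120*sqrt(2)*l^3 - 760*l^2 + 816*sqrt(2)*l^2 + 912*l + 3360*sqrt(2)*l - 4032*sqrt(2)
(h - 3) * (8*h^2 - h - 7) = 8*h^3 - 25*h^2 - 4*h + 21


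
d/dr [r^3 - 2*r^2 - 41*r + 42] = 3*r^2 - 4*r - 41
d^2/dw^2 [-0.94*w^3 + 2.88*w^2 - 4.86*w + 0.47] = 5.76 - 5.64*w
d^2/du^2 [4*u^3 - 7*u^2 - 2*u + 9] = 24*u - 14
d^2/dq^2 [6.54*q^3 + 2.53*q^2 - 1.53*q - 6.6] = 39.24*q + 5.06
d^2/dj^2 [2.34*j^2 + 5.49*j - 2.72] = 4.68000000000000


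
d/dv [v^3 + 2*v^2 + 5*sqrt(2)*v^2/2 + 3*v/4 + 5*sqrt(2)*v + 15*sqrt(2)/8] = 3*v^2 + 4*v + 5*sqrt(2)*v + 3/4 + 5*sqrt(2)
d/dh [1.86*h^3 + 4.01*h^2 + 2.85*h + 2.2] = 5.58*h^2 + 8.02*h + 2.85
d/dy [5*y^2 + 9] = 10*y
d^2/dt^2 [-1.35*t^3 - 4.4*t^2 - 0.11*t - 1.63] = -8.1*t - 8.8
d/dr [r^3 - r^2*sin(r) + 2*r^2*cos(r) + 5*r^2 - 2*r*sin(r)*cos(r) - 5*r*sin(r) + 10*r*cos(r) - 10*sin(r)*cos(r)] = -2*r^2*sin(r) - r^2*cos(r) + 3*r^2 - 12*r*sin(r) - r*cos(r) - 2*r*cos(2*r) + 10*r - 5*sin(r) - sin(2*r) + 10*cos(r) - 10*cos(2*r)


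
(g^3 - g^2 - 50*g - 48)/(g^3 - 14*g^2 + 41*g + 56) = (g + 6)/(g - 7)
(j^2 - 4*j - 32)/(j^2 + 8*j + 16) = (j - 8)/(j + 4)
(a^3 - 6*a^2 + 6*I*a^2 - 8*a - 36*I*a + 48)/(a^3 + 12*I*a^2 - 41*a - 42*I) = (a^2 + a*(-6 + 4*I) - 24*I)/(a^2 + 10*I*a - 21)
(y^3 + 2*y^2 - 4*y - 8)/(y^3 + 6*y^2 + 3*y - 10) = (y^2 - 4)/(y^2 + 4*y - 5)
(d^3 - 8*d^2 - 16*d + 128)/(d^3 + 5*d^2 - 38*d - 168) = (d^2 - 12*d + 32)/(d^2 + d - 42)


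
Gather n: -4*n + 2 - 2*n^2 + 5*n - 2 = -2*n^2 + n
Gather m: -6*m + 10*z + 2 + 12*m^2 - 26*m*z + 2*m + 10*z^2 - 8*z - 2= 12*m^2 + m*(-26*z - 4) + 10*z^2 + 2*z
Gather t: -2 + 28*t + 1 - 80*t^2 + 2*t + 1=-80*t^2 + 30*t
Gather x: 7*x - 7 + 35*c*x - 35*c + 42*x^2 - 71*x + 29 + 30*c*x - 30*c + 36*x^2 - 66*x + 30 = -65*c + 78*x^2 + x*(65*c - 130) + 52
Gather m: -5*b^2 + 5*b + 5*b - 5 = -5*b^2 + 10*b - 5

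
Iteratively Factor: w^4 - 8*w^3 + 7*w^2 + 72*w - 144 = (w - 4)*(w^3 - 4*w^2 - 9*w + 36) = (w - 4)*(w - 3)*(w^2 - w - 12) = (w - 4)*(w - 3)*(w + 3)*(w - 4)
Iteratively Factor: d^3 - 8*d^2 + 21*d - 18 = (d - 2)*(d^2 - 6*d + 9) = (d - 3)*(d - 2)*(d - 3)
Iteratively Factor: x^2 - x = (x - 1)*(x)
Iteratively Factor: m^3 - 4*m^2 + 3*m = (m)*(m^2 - 4*m + 3) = m*(m - 3)*(m - 1)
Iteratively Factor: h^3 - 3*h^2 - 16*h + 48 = (h + 4)*(h^2 - 7*h + 12) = (h - 4)*(h + 4)*(h - 3)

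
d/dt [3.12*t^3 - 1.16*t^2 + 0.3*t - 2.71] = 9.36*t^2 - 2.32*t + 0.3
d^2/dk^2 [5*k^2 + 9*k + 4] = 10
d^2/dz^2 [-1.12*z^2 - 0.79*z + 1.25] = -2.24000000000000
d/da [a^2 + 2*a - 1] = 2*a + 2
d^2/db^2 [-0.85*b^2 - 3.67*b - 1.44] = -1.70000000000000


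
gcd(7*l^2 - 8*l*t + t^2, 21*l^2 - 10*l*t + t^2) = -7*l + t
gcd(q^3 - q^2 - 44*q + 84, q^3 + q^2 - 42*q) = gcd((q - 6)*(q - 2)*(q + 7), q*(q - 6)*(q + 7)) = q^2 + q - 42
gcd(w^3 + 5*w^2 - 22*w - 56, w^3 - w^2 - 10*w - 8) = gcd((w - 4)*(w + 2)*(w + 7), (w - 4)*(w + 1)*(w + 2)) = w^2 - 2*w - 8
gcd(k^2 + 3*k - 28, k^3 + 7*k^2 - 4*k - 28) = k + 7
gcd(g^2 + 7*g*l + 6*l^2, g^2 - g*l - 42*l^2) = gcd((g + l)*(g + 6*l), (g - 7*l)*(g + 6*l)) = g + 6*l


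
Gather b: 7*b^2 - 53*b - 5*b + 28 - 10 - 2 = 7*b^2 - 58*b + 16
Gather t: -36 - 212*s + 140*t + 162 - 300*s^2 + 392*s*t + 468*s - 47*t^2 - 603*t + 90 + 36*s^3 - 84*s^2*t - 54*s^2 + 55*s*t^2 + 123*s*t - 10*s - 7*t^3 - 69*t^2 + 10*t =36*s^3 - 354*s^2 + 246*s - 7*t^3 + t^2*(55*s - 116) + t*(-84*s^2 + 515*s - 453) + 216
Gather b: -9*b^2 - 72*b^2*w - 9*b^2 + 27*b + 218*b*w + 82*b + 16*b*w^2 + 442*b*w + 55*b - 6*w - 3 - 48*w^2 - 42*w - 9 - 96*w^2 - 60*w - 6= b^2*(-72*w - 18) + b*(16*w^2 + 660*w + 164) - 144*w^2 - 108*w - 18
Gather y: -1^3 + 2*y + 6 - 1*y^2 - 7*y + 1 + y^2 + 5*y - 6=0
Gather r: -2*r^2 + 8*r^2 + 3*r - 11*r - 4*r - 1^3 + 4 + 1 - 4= 6*r^2 - 12*r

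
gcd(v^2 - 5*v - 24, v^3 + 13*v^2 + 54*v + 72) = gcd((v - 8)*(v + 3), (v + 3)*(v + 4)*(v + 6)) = v + 3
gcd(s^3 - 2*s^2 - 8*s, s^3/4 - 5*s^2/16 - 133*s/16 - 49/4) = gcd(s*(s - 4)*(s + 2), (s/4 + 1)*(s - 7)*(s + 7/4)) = 1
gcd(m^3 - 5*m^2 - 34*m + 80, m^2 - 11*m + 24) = m - 8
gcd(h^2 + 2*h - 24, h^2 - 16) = h - 4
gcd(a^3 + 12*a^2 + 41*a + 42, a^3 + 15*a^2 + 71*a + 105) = a^2 + 10*a + 21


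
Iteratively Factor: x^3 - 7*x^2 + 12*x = (x - 4)*(x^2 - 3*x) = x*(x - 4)*(x - 3)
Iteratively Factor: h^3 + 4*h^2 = (h)*(h^2 + 4*h) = h^2*(h + 4)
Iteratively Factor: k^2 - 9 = (k + 3)*(k - 3)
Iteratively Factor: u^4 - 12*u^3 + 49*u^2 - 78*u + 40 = (u - 5)*(u^3 - 7*u^2 + 14*u - 8) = (u - 5)*(u - 1)*(u^2 - 6*u + 8) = (u - 5)*(u - 2)*(u - 1)*(u - 4)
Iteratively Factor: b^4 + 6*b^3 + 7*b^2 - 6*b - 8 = (b + 2)*(b^3 + 4*b^2 - b - 4) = (b + 1)*(b + 2)*(b^2 + 3*b - 4) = (b + 1)*(b + 2)*(b + 4)*(b - 1)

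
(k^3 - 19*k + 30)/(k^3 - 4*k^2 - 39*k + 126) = (k^2 + 3*k - 10)/(k^2 - k - 42)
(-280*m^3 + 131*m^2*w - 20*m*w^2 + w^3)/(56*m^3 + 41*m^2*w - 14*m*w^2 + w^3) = (-5*m + w)/(m + w)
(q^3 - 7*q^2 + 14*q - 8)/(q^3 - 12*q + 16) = (q^2 - 5*q + 4)/(q^2 + 2*q - 8)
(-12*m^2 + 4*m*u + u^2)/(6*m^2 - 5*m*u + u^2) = (6*m + u)/(-3*m + u)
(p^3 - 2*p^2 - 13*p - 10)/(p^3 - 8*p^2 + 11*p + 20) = (p + 2)/(p - 4)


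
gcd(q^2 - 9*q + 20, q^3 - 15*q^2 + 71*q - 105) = q - 5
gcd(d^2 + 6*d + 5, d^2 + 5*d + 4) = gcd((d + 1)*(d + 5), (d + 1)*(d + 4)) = d + 1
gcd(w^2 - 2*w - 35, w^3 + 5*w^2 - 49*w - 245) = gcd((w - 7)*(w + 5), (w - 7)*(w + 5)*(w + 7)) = w^2 - 2*w - 35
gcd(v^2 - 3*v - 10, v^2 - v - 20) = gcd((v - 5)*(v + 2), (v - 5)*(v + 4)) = v - 5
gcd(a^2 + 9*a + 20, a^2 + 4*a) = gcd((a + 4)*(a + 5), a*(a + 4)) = a + 4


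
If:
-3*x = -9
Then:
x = 3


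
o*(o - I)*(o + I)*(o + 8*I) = o^4 + 8*I*o^3 + o^2 + 8*I*o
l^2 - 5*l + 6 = (l - 3)*(l - 2)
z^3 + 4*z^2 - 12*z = z*(z - 2)*(z + 6)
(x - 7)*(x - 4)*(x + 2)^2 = x^4 - 7*x^3 - 12*x^2 + 68*x + 112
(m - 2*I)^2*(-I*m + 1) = -I*m^3 - 3*m^2 - 4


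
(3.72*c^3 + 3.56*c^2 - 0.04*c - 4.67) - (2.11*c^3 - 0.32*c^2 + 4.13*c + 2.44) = 1.61*c^3 + 3.88*c^2 - 4.17*c - 7.11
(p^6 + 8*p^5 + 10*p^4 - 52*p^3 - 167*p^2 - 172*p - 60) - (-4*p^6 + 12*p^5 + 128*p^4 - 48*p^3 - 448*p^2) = 5*p^6 - 4*p^5 - 118*p^4 - 4*p^3 + 281*p^2 - 172*p - 60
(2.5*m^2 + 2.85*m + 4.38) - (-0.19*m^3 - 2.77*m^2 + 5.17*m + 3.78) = 0.19*m^3 + 5.27*m^2 - 2.32*m + 0.6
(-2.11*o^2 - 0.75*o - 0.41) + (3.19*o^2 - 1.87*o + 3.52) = 1.08*o^2 - 2.62*o + 3.11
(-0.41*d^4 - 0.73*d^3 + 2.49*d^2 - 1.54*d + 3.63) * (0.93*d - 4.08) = -0.3813*d^5 + 0.9939*d^4 + 5.2941*d^3 - 11.5914*d^2 + 9.6591*d - 14.8104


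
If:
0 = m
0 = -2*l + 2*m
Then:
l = 0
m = 0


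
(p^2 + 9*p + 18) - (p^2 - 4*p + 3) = 13*p + 15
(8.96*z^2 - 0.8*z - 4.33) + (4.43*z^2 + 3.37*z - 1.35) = 13.39*z^2 + 2.57*z - 5.68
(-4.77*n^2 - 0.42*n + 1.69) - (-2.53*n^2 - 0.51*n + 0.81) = -2.24*n^2 + 0.09*n + 0.88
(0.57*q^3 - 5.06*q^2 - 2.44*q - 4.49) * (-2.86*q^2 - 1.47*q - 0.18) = -1.6302*q^5 + 13.6337*q^4 + 14.314*q^3 + 17.339*q^2 + 7.0395*q + 0.8082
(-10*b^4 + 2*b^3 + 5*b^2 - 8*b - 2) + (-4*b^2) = -10*b^4 + 2*b^3 + b^2 - 8*b - 2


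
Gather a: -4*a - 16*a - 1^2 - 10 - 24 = -20*a - 35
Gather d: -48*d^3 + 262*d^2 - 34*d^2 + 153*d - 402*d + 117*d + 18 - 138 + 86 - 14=-48*d^3 + 228*d^2 - 132*d - 48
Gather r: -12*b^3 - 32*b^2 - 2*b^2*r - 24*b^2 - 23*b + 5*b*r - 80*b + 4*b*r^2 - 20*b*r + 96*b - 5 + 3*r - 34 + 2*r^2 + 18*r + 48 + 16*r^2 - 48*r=-12*b^3 - 56*b^2 - 7*b + r^2*(4*b + 18) + r*(-2*b^2 - 15*b - 27) + 9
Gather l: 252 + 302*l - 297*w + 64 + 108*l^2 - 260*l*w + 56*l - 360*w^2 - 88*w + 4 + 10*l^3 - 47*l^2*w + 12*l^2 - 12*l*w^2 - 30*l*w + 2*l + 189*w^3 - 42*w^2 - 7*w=10*l^3 + l^2*(120 - 47*w) + l*(-12*w^2 - 290*w + 360) + 189*w^3 - 402*w^2 - 392*w + 320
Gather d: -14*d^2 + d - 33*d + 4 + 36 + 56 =-14*d^2 - 32*d + 96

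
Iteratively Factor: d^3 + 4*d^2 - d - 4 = (d + 4)*(d^2 - 1) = (d - 1)*(d + 4)*(d + 1)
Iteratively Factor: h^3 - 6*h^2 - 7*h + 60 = (h - 5)*(h^2 - h - 12) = (h - 5)*(h - 4)*(h + 3)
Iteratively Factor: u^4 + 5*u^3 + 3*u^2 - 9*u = (u + 3)*(u^3 + 2*u^2 - 3*u) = (u - 1)*(u + 3)*(u^2 + 3*u) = (u - 1)*(u + 3)^2*(u)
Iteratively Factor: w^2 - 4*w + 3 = (w - 1)*(w - 3)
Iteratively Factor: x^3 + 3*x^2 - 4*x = (x + 4)*(x^2 - x) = (x - 1)*(x + 4)*(x)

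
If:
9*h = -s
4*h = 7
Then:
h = 7/4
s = -63/4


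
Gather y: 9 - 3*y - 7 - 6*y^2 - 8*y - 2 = -6*y^2 - 11*y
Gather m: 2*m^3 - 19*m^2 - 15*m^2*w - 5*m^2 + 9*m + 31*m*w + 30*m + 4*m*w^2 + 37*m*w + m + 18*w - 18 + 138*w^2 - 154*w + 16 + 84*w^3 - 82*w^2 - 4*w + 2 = 2*m^3 + m^2*(-15*w - 24) + m*(4*w^2 + 68*w + 40) + 84*w^3 + 56*w^2 - 140*w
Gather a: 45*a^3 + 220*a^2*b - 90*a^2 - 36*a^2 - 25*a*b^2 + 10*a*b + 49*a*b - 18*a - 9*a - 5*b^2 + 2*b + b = 45*a^3 + a^2*(220*b - 126) + a*(-25*b^2 + 59*b - 27) - 5*b^2 + 3*b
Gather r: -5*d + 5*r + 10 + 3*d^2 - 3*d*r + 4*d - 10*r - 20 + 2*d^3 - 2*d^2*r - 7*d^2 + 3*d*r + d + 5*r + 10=2*d^3 - 2*d^2*r - 4*d^2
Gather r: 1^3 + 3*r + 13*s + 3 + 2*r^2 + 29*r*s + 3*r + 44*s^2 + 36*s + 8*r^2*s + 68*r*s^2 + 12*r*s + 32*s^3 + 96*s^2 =r^2*(8*s + 2) + r*(68*s^2 + 41*s + 6) + 32*s^3 + 140*s^2 + 49*s + 4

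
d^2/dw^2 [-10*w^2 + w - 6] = -20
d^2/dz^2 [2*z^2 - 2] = 4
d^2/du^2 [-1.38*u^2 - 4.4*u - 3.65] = -2.76000000000000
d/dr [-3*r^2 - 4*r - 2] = -6*r - 4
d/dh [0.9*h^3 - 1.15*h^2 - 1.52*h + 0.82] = 2.7*h^2 - 2.3*h - 1.52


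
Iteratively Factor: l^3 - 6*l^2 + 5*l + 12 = (l - 4)*(l^2 - 2*l - 3) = (l - 4)*(l - 3)*(l + 1)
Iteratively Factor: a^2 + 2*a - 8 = (a - 2)*(a + 4)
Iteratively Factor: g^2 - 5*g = (g)*(g - 5)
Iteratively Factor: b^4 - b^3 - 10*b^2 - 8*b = (b)*(b^3 - b^2 - 10*b - 8) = b*(b + 1)*(b^2 - 2*b - 8) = b*(b - 4)*(b + 1)*(b + 2)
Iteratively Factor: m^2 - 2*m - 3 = (m + 1)*(m - 3)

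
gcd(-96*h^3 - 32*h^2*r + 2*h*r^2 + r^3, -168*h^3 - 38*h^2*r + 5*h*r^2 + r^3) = -24*h^2 - 2*h*r + r^2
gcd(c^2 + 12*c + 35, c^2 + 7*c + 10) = c + 5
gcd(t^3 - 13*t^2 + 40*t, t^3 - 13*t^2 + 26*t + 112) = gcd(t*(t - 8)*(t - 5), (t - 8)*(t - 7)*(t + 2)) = t - 8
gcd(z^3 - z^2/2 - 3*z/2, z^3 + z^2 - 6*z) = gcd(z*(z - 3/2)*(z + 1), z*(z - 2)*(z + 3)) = z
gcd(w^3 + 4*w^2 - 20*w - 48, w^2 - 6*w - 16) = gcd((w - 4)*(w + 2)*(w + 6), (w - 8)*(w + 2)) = w + 2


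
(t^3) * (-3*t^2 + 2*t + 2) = -3*t^5 + 2*t^4 + 2*t^3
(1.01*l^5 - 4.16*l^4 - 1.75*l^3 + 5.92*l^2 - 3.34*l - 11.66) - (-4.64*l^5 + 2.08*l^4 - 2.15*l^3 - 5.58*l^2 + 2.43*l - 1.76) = 5.65*l^5 - 6.24*l^4 + 0.4*l^3 + 11.5*l^2 - 5.77*l - 9.9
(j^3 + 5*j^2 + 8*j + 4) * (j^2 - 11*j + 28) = j^5 - 6*j^4 - 19*j^3 + 56*j^2 + 180*j + 112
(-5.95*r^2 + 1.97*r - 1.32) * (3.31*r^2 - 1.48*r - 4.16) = -19.6945*r^4 + 15.3267*r^3 + 17.4672*r^2 - 6.2416*r + 5.4912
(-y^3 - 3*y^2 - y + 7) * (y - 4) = -y^4 + y^3 + 11*y^2 + 11*y - 28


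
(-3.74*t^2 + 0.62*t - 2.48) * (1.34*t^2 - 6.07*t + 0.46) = -5.0116*t^4 + 23.5326*t^3 - 8.807*t^2 + 15.3388*t - 1.1408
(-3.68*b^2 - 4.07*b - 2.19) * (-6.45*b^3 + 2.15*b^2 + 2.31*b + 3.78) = 23.736*b^5 + 18.3395*b^4 - 3.1258*b^3 - 28.0206*b^2 - 20.4435*b - 8.2782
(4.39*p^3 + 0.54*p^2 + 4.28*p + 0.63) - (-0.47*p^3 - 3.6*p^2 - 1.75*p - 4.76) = 4.86*p^3 + 4.14*p^2 + 6.03*p + 5.39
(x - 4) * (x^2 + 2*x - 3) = x^3 - 2*x^2 - 11*x + 12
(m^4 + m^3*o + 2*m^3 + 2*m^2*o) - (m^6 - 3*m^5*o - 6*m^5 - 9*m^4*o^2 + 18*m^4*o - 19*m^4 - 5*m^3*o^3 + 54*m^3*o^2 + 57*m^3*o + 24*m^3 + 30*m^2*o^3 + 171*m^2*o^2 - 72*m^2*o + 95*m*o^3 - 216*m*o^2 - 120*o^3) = -m^6 + 3*m^5*o + 6*m^5 + 9*m^4*o^2 - 18*m^4*o + 20*m^4 + 5*m^3*o^3 - 54*m^3*o^2 - 56*m^3*o - 22*m^3 - 30*m^2*o^3 - 171*m^2*o^2 + 74*m^2*o - 95*m*o^3 + 216*m*o^2 + 120*o^3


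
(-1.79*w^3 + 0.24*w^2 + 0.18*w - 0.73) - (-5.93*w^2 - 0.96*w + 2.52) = -1.79*w^3 + 6.17*w^2 + 1.14*w - 3.25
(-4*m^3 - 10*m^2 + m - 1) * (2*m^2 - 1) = -8*m^5 - 20*m^4 + 6*m^3 + 8*m^2 - m + 1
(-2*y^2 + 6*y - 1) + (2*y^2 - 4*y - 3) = 2*y - 4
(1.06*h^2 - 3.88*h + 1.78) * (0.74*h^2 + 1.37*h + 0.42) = 0.7844*h^4 - 1.419*h^3 - 3.5532*h^2 + 0.809*h + 0.7476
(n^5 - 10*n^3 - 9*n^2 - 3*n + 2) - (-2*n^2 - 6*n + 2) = n^5 - 10*n^3 - 7*n^2 + 3*n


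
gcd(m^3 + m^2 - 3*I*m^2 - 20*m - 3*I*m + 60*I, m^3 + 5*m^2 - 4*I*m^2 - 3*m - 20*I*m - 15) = m^2 + m*(5 - 3*I) - 15*I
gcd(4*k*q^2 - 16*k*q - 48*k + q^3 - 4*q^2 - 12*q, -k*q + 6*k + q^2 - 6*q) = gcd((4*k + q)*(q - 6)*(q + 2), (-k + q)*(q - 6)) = q - 6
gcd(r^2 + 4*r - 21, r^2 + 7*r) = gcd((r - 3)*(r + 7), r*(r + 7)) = r + 7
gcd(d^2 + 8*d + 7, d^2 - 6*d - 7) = d + 1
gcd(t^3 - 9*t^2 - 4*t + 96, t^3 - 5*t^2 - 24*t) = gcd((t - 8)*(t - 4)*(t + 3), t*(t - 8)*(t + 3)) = t^2 - 5*t - 24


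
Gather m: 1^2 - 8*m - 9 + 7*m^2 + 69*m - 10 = 7*m^2 + 61*m - 18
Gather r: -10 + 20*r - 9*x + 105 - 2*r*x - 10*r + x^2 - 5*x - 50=r*(10 - 2*x) + x^2 - 14*x + 45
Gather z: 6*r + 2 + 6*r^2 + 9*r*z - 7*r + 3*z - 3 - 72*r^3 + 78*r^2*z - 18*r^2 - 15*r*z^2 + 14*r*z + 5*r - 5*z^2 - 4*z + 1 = -72*r^3 - 12*r^2 + 4*r + z^2*(-15*r - 5) + z*(78*r^2 + 23*r - 1)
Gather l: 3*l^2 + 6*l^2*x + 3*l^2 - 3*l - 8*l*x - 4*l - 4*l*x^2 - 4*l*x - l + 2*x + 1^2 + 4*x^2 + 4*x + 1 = l^2*(6*x + 6) + l*(-4*x^2 - 12*x - 8) + 4*x^2 + 6*x + 2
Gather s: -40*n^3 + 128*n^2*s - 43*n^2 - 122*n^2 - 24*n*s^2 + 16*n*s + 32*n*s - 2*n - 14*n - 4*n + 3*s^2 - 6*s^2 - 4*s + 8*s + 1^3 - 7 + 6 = -40*n^3 - 165*n^2 - 20*n + s^2*(-24*n - 3) + s*(128*n^2 + 48*n + 4)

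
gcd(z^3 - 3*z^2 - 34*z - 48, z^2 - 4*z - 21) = z + 3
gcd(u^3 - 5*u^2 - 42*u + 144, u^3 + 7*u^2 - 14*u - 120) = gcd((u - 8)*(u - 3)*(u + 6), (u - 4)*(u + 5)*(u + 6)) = u + 6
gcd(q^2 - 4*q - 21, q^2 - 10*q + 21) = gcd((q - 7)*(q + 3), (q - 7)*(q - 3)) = q - 7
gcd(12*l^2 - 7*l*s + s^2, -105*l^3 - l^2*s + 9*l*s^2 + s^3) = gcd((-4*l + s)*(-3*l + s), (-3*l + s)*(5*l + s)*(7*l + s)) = -3*l + s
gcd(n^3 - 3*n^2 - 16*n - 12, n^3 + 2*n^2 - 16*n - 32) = n + 2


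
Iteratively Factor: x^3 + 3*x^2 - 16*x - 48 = (x - 4)*(x^2 + 7*x + 12) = (x - 4)*(x + 4)*(x + 3)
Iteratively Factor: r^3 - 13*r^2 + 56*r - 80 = (r - 5)*(r^2 - 8*r + 16) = (r - 5)*(r - 4)*(r - 4)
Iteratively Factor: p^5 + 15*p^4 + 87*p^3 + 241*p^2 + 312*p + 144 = (p + 4)*(p^4 + 11*p^3 + 43*p^2 + 69*p + 36) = (p + 1)*(p + 4)*(p^3 + 10*p^2 + 33*p + 36) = (p + 1)*(p + 3)*(p + 4)*(p^2 + 7*p + 12) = (p + 1)*(p + 3)^2*(p + 4)*(p + 4)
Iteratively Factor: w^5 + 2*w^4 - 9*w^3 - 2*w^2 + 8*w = (w + 1)*(w^4 + w^3 - 10*w^2 + 8*w) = (w + 1)*(w + 4)*(w^3 - 3*w^2 + 2*w) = (w - 1)*(w + 1)*(w + 4)*(w^2 - 2*w) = (w - 2)*(w - 1)*(w + 1)*(w + 4)*(w)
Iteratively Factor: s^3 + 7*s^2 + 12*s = (s + 4)*(s^2 + 3*s) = (s + 3)*(s + 4)*(s)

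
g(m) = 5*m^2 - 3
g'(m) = 10*m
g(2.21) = 21.42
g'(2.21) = 22.10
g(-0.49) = -1.80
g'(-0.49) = -4.90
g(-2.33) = 24.14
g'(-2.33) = -23.30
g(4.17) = 83.94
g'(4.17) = 41.70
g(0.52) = -1.65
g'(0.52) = 5.20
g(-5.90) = 171.05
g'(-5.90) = -59.00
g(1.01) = 2.10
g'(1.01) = 10.10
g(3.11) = 45.36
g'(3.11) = 31.10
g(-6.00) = 177.00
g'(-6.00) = -60.00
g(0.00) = -3.00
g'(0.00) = 0.00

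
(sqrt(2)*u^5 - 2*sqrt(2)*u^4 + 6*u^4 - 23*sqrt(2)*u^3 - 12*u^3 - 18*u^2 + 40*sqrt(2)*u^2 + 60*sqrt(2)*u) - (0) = sqrt(2)*u^5 - 2*sqrt(2)*u^4 + 6*u^4 - 23*sqrt(2)*u^3 - 12*u^3 - 18*u^2 + 40*sqrt(2)*u^2 + 60*sqrt(2)*u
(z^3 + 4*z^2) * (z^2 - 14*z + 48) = z^5 - 10*z^4 - 8*z^3 + 192*z^2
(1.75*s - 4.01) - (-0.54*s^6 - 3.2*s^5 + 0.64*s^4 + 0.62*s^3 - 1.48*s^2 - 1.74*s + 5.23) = 0.54*s^6 + 3.2*s^5 - 0.64*s^4 - 0.62*s^3 + 1.48*s^2 + 3.49*s - 9.24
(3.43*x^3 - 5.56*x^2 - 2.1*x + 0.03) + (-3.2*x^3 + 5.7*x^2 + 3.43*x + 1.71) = 0.23*x^3 + 0.140000000000001*x^2 + 1.33*x + 1.74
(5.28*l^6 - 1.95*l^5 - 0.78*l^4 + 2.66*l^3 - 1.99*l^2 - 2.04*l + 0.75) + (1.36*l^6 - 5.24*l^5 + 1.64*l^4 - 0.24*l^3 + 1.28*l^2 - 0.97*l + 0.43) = 6.64*l^6 - 7.19*l^5 + 0.86*l^4 + 2.42*l^3 - 0.71*l^2 - 3.01*l + 1.18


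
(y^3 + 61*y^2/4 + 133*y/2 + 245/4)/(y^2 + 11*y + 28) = (4*y^2 + 33*y + 35)/(4*(y + 4))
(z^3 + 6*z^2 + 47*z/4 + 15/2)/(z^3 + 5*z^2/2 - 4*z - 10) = (z + 3/2)/(z - 2)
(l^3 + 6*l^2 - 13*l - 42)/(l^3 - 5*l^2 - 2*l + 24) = (l + 7)/(l - 4)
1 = 1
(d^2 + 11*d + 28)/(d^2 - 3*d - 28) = (d + 7)/(d - 7)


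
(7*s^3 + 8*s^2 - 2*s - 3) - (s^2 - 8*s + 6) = 7*s^3 + 7*s^2 + 6*s - 9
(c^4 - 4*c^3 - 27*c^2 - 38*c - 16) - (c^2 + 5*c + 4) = c^4 - 4*c^3 - 28*c^2 - 43*c - 20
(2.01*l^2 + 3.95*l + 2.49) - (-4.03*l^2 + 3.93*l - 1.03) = 6.04*l^2 + 0.02*l + 3.52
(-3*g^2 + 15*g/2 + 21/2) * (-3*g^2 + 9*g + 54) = 9*g^4 - 99*g^3/2 - 126*g^2 + 999*g/2 + 567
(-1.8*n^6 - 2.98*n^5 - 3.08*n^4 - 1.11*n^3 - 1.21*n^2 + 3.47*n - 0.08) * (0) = 0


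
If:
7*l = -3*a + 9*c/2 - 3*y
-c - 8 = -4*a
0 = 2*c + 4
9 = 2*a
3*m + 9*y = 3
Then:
No Solution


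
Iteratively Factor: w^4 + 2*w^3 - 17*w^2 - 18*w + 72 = (w + 4)*(w^3 - 2*w^2 - 9*w + 18) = (w - 2)*(w + 4)*(w^2 - 9) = (w - 3)*(w - 2)*(w + 4)*(w + 3)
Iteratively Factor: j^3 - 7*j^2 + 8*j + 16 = (j + 1)*(j^2 - 8*j + 16) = (j - 4)*(j + 1)*(j - 4)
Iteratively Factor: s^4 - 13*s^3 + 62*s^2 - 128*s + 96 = (s - 4)*(s^3 - 9*s^2 + 26*s - 24) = (s - 4)*(s - 2)*(s^2 - 7*s + 12) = (s - 4)*(s - 3)*(s - 2)*(s - 4)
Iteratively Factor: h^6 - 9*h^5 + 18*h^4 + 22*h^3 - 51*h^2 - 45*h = (h - 3)*(h^5 - 6*h^4 + 22*h^2 + 15*h) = h*(h - 3)*(h^4 - 6*h^3 + 22*h + 15) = h*(h - 5)*(h - 3)*(h^3 - h^2 - 5*h - 3) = h*(h - 5)*(h - 3)*(h + 1)*(h^2 - 2*h - 3) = h*(h - 5)*(h - 3)^2*(h + 1)*(h + 1)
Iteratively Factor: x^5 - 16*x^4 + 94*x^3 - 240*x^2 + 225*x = (x - 5)*(x^4 - 11*x^3 + 39*x^2 - 45*x) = x*(x - 5)*(x^3 - 11*x^2 + 39*x - 45) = x*(x - 5)*(x - 3)*(x^2 - 8*x + 15) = x*(x - 5)*(x - 3)^2*(x - 5)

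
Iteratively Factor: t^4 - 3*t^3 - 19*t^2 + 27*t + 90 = (t + 3)*(t^3 - 6*t^2 - t + 30) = (t - 5)*(t + 3)*(t^2 - t - 6) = (t - 5)*(t + 2)*(t + 3)*(t - 3)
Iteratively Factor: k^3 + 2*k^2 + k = (k + 1)*(k^2 + k) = k*(k + 1)*(k + 1)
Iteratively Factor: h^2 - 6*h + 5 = (h - 1)*(h - 5)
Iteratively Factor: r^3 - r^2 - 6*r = (r - 3)*(r^2 + 2*r) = r*(r - 3)*(r + 2)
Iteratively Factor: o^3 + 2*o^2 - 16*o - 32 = (o - 4)*(o^2 + 6*o + 8) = (o - 4)*(o + 4)*(o + 2)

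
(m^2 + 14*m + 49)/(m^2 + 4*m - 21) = (m + 7)/(m - 3)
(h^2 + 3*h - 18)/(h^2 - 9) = (h + 6)/(h + 3)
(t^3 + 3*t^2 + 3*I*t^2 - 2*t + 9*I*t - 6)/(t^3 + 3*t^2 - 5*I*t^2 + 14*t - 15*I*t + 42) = (t + I)/(t - 7*I)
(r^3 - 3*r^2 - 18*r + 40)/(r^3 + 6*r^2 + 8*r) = (r^2 - 7*r + 10)/(r*(r + 2))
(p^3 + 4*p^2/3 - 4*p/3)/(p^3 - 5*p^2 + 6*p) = (3*p^2 + 4*p - 4)/(3*(p^2 - 5*p + 6))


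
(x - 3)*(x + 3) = x^2 - 9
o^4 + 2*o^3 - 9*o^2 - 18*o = o*(o - 3)*(o + 2)*(o + 3)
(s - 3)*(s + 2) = s^2 - s - 6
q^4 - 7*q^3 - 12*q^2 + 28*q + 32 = (q - 8)*(q - 2)*(q + 1)*(q + 2)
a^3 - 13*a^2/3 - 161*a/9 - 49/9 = (a - 7)*(a + 1/3)*(a + 7/3)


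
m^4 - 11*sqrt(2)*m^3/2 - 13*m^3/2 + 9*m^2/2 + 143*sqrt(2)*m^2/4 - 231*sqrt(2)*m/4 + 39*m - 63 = (m - 7/2)*(m - 3)*(m - 6*sqrt(2))*(m + sqrt(2)/2)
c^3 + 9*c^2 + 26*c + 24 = (c + 2)*(c + 3)*(c + 4)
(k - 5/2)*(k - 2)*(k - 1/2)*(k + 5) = k^4 - 71*k^2/4 + 135*k/4 - 25/2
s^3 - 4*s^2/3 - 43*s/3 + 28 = (s - 3)*(s - 7/3)*(s + 4)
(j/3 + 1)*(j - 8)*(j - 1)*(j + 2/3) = j^4/3 - 16*j^3/9 - 23*j^2/3 + 34*j/9 + 16/3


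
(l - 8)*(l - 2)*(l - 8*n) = l^3 - 8*l^2*n - 10*l^2 + 80*l*n + 16*l - 128*n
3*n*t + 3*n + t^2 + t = (3*n + t)*(t + 1)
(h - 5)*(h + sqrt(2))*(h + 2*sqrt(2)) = h^3 - 5*h^2 + 3*sqrt(2)*h^2 - 15*sqrt(2)*h + 4*h - 20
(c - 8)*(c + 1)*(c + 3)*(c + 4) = c^4 - 45*c^2 - 140*c - 96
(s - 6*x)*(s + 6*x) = s^2 - 36*x^2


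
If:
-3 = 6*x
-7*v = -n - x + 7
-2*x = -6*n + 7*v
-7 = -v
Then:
No Solution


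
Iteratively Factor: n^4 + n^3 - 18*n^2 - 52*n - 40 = (n + 2)*(n^3 - n^2 - 16*n - 20) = (n - 5)*(n + 2)*(n^2 + 4*n + 4) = (n - 5)*(n + 2)^2*(n + 2)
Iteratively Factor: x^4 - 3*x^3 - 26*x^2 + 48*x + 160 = (x + 2)*(x^3 - 5*x^2 - 16*x + 80) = (x - 5)*(x + 2)*(x^2 - 16) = (x - 5)*(x - 4)*(x + 2)*(x + 4)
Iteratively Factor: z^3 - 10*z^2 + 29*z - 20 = (z - 5)*(z^2 - 5*z + 4) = (z - 5)*(z - 1)*(z - 4)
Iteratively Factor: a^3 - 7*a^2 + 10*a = (a - 2)*(a^2 - 5*a) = (a - 5)*(a - 2)*(a)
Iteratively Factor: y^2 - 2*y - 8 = (y - 4)*(y + 2)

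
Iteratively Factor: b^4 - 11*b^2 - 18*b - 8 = (b + 1)*(b^3 - b^2 - 10*b - 8) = (b + 1)*(b + 2)*(b^2 - 3*b - 4) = (b + 1)^2*(b + 2)*(b - 4)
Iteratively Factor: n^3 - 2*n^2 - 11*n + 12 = (n + 3)*(n^2 - 5*n + 4) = (n - 1)*(n + 3)*(n - 4)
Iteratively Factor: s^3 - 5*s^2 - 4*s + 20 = (s - 5)*(s^2 - 4) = (s - 5)*(s - 2)*(s + 2)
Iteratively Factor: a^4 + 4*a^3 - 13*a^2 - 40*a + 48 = (a + 4)*(a^3 - 13*a + 12) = (a - 1)*(a + 4)*(a^2 + a - 12) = (a - 3)*(a - 1)*(a + 4)*(a + 4)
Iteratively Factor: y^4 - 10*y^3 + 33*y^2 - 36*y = (y - 3)*(y^3 - 7*y^2 + 12*y) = (y - 4)*(y - 3)*(y^2 - 3*y) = y*(y - 4)*(y - 3)*(y - 3)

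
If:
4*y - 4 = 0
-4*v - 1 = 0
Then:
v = -1/4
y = 1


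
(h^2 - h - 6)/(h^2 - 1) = (h^2 - h - 6)/(h^2 - 1)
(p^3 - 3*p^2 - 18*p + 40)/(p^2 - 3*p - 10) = (p^2 + 2*p - 8)/(p + 2)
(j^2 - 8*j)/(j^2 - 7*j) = (j - 8)/(j - 7)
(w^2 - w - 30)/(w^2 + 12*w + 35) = (w - 6)/(w + 7)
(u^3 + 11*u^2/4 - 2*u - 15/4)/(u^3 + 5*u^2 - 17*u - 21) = (4*u^2 + 7*u - 15)/(4*(u^2 + 4*u - 21))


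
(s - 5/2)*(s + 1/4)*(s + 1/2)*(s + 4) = s^4 + 9*s^3/4 - 35*s^2/4 - 117*s/16 - 5/4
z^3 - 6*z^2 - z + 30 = (z - 5)*(z - 3)*(z + 2)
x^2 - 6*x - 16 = (x - 8)*(x + 2)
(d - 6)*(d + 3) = d^2 - 3*d - 18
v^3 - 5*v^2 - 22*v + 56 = (v - 7)*(v - 2)*(v + 4)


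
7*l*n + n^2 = n*(7*l + n)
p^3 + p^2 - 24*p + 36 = (p - 3)*(p - 2)*(p + 6)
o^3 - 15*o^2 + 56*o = o*(o - 8)*(o - 7)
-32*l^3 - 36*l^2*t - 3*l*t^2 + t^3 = (-8*l + t)*(l + t)*(4*l + t)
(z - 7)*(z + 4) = z^2 - 3*z - 28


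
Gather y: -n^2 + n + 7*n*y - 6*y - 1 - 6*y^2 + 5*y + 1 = -n^2 + n - 6*y^2 + y*(7*n - 1)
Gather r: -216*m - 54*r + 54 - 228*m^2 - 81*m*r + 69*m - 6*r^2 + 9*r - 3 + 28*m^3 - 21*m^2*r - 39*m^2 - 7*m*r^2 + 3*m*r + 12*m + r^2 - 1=28*m^3 - 267*m^2 - 135*m + r^2*(-7*m - 5) + r*(-21*m^2 - 78*m - 45) + 50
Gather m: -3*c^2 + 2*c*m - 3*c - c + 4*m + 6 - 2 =-3*c^2 - 4*c + m*(2*c + 4) + 4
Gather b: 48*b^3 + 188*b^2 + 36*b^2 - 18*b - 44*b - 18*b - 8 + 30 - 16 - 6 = 48*b^3 + 224*b^2 - 80*b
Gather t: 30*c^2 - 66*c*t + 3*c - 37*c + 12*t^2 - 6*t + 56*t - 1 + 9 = 30*c^2 - 34*c + 12*t^2 + t*(50 - 66*c) + 8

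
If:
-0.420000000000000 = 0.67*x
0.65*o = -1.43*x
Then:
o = 1.38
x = -0.63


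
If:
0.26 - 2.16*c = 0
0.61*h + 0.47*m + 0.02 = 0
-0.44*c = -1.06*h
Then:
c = 0.12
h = 0.05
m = -0.11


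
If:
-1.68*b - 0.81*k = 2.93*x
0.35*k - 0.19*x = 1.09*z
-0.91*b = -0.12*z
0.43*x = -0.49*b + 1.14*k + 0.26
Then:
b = -0.01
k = -0.21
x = 0.06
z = -0.08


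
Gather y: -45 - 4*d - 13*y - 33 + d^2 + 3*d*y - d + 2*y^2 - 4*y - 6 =d^2 - 5*d + 2*y^2 + y*(3*d - 17) - 84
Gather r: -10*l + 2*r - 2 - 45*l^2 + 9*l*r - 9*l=-45*l^2 - 19*l + r*(9*l + 2) - 2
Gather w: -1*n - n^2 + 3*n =-n^2 + 2*n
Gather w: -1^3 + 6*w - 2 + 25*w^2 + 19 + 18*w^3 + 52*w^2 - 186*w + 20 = 18*w^3 + 77*w^2 - 180*w + 36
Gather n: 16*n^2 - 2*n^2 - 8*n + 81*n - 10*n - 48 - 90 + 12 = 14*n^2 + 63*n - 126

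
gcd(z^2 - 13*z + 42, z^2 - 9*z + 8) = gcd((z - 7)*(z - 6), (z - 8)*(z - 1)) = 1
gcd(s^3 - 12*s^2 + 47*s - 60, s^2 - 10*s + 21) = s - 3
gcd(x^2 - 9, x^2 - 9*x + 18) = x - 3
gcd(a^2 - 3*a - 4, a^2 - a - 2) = a + 1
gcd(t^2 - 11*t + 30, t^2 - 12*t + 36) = t - 6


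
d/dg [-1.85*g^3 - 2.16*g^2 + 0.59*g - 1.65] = -5.55*g^2 - 4.32*g + 0.59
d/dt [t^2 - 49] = 2*t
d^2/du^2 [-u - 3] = 0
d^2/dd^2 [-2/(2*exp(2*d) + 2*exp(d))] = ((exp(d) + 1)*(4*exp(d) + 1) - 2*(2*exp(d) + 1)^2)*exp(-d)/(exp(d) + 1)^3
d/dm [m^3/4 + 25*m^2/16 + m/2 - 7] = 3*m^2/4 + 25*m/8 + 1/2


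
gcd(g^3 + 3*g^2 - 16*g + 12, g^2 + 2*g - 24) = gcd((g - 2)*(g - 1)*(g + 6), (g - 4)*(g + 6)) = g + 6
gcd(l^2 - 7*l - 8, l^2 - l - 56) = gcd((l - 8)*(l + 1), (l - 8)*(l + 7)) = l - 8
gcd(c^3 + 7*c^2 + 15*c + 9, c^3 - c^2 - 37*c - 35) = c + 1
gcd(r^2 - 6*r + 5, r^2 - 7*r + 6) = r - 1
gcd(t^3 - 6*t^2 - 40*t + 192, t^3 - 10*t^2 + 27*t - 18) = 1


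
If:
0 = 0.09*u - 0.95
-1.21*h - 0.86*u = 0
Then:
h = -7.50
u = 10.56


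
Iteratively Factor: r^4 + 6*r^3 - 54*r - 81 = (r + 3)*(r^3 + 3*r^2 - 9*r - 27) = (r - 3)*(r + 3)*(r^2 + 6*r + 9) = (r - 3)*(r + 3)^2*(r + 3)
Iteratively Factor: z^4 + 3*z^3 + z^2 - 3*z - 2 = (z - 1)*(z^3 + 4*z^2 + 5*z + 2) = (z - 1)*(z + 2)*(z^2 + 2*z + 1) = (z - 1)*(z + 1)*(z + 2)*(z + 1)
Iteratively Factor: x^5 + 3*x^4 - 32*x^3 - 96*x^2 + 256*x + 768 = (x - 4)*(x^4 + 7*x^3 - 4*x^2 - 112*x - 192) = (x - 4)*(x + 4)*(x^3 + 3*x^2 - 16*x - 48) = (x - 4)*(x + 4)^2*(x^2 - x - 12) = (x - 4)^2*(x + 4)^2*(x + 3)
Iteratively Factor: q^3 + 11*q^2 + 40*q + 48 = (q + 3)*(q^2 + 8*q + 16) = (q + 3)*(q + 4)*(q + 4)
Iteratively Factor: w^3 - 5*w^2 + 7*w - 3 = (w - 1)*(w^2 - 4*w + 3) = (w - 3)*(w - 1)*(w - 1)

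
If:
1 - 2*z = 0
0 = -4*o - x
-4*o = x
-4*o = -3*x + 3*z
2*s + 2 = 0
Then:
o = -3/32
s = -1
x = 3/8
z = 1/2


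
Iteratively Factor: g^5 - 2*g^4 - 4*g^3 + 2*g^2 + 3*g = (g + 1)*(g^4 - 3*g^3 - g^2 + 3*g) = g*(g + 1)*(g^3 - 3*g^2 - g + 3) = g*(g + 1)^2*(g^2 - 4*g + 3) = g*(g - 1)*(g + 1)^2*(g - 3)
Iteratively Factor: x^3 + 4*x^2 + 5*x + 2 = (x + 1)*(x^2 + 3*x + 2) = (x + 1)^2*(x + 2)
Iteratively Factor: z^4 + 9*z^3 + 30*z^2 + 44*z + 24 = (z + 2)*(z^3 + 7*z^2 + 16*z + 12) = (z + 2)^2*(z^2 + 5*z + 6) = (z + 2)^2*(z + 3)*(z + 2)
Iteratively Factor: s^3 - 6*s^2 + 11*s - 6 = (s - 3)*(s^2 - 3*s + 2) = (s - 3)*(s - 1)*(s - 2)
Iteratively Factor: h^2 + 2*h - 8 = (h - 2)*(h + 4)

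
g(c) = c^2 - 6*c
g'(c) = 2*c - 6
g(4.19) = -7.58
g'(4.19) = 2.38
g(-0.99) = 6.92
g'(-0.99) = -7.98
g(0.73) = -3.85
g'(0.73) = -4.54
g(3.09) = -8.99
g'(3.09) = 0.18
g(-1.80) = 14.04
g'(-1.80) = -9.60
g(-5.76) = 67.74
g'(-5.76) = -17.52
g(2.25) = -8.44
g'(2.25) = -1.50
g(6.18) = 1.11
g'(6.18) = 6.36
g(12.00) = 72.00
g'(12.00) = 18.00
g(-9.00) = 135.00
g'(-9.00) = -24.00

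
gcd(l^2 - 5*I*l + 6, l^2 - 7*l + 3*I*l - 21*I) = 1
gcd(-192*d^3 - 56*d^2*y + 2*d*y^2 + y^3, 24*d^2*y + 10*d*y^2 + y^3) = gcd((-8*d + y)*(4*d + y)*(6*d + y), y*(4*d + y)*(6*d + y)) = 24*d^2 + 10*d*y + y^2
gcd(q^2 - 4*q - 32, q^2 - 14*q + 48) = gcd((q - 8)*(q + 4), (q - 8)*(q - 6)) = q - 8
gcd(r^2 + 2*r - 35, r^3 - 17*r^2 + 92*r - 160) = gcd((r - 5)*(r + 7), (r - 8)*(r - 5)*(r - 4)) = r - 5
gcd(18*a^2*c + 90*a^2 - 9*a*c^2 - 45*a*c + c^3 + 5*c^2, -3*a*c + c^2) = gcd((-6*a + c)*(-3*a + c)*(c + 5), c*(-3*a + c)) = 3*a - c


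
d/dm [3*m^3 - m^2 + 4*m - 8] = 9*m^2 - 2*m + 4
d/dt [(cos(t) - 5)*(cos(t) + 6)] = -sin(t) - sin(2*t)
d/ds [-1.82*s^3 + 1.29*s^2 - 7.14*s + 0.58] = -5.46*s^2 + 2.58*s - 7.14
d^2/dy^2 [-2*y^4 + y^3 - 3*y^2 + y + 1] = -24*y^2 + 6*y - 6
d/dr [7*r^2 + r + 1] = 14*r + 1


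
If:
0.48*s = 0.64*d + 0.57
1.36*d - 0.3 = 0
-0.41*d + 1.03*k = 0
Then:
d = 0.22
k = 0.09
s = 1.48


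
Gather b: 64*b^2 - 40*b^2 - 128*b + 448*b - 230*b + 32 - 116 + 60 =24*b^2 + 90*b - 24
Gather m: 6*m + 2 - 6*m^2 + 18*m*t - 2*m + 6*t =-6*m^2 + m*(18*t + 4) + 6*t + 2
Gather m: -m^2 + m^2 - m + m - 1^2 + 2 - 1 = 0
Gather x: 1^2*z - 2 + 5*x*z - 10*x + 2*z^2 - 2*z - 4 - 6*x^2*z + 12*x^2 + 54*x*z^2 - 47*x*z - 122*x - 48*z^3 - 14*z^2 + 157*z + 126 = x^2*(12 - 6*z) + x*(54*z^2 - 42*z - 132) - 48*z^3 - 12*z^2 + 156*z + 120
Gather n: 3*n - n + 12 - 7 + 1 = 2*n + 6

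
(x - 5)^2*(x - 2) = x^3 - 12*x^2 + 45*x - 50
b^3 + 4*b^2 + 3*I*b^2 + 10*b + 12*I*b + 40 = (b + 4)*(b - 2*I)*(b + 5*I)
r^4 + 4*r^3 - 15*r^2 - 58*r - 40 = (r - 4)*(r + 1)*(r + 2)*(r + 5)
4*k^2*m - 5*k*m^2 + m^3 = m*(-4*k + m)*(-k + m)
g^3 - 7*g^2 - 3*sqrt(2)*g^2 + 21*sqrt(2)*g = g*(g - 7)*(g - 3*sqrt(2))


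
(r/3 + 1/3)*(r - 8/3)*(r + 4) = r^3/3 + 7*r^2/9 - 28*r/9 - 32/9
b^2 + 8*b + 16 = (b + 4)^2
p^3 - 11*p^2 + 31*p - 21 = (p - 7)*(p - 3)*(p - 1)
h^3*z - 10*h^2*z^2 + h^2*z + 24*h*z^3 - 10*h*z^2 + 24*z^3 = (h - 6*z)*(h - 4*z)*(h*z + z)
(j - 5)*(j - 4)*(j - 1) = j^3 - 10*j^2 + 29*j - 20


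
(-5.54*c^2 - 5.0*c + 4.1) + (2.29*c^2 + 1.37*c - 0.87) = -3.25*c^2 - 3.63*c + 3.23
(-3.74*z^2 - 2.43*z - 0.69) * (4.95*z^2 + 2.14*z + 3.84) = -18.513*z^4 - 20.0321*z^3 - 22.9773*z^2 - 10.8078*z - 2.6496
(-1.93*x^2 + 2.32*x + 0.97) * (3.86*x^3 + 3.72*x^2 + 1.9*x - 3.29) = -7.4498*x^5 + 1.7756*x^4 + 8.7076*x^3 + 14.3661*x^2 - 5.7898*x - 3.1913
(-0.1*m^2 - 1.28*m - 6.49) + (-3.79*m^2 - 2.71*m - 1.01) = -3.89*m^2 - 3.99*m - 7.5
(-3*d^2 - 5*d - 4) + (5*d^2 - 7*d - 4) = 2*d^2 - 12*d - 8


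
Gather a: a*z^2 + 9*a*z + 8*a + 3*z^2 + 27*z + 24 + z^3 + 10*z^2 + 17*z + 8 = a*(z^2 + 9*z + 8) + z^3 + 13*z^2 + 44*z + 32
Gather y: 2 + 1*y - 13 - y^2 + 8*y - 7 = -y^2 + 9*y - 18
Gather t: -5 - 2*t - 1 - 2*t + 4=-4*t - 2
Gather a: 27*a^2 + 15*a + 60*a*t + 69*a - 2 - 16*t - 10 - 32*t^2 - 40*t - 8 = 27*a^2 + a*(60*t + 84) - 32*t^2 - 56*t - 20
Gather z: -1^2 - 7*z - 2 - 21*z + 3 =-28*z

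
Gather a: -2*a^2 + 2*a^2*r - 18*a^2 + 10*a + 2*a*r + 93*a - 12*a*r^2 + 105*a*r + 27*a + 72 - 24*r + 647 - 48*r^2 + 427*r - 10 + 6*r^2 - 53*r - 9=a^2*(2*r - 20) + a*(-12*r^2 + 107*r + 130) - 42*r^2 + 350*r + 700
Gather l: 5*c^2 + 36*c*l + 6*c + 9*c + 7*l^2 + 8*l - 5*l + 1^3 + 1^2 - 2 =5*c^2 + 15*c + 7*l^2 + l*(36*c + 3)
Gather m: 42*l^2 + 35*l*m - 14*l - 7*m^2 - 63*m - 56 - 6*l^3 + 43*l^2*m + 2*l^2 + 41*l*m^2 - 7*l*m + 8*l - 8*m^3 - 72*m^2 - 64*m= -6*l^3 + 44*l^2 - 6*l - 8*m^3 + m^2*(41*l - 79) + m*(43*l^2 + 28*l - 127) - 56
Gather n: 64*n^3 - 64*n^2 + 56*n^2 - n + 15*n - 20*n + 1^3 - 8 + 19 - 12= 64*n^3 - 8*n^2 - 6*n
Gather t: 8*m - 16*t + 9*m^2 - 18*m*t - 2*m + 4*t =9*m^2 + 6*m + t*(-18*m - 12)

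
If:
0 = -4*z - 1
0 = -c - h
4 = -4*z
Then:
No Solution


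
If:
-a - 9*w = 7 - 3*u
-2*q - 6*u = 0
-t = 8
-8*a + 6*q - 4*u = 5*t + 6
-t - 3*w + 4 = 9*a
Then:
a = 211/137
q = -405/137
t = -8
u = 135/137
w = -85/137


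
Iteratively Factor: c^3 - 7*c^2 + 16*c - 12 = (c - 3)*(c^2 - 4*c + 4) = (c - 3)*(c - 2)*(c - 2)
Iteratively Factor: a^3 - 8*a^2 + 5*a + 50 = (a + 2)*(a^2 - 10*a + 25) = (a - 5)*(a + 2)*(a - 5)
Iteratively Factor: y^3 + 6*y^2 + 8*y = (y + 4)*(y^2 + 2*y) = y*(y + 4)*(y + 2)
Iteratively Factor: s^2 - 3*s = (s - 3)*(s)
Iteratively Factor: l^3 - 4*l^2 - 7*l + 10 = (l - 5)*(l^2 + l - 2) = (l - 5)*(l + 2)*(l - 1)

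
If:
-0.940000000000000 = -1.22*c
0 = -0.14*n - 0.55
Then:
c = 0.77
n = -3.93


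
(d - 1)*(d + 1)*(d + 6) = d^3 + 6*d^2 - d - 6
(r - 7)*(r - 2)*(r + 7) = r^3 - 2*r^2 - 49*r + 98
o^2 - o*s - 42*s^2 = (o - 7*s)*(o + 6*s)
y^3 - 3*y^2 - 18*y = y*(y - 6)*(y + 3)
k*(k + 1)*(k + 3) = k^3 + 4*k^2 + 3*k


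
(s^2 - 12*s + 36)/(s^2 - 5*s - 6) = (s - 6)/(s + 1)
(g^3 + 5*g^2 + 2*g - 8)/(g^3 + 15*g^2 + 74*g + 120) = (g^2 + g - 2)/(g^2 + 11*g + 30)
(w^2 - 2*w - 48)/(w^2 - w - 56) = (w + 6)/(w + 7)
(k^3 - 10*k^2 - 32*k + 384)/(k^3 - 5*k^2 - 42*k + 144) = (k - 8)/(k - 3)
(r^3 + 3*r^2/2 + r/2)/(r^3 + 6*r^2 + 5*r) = (r + 1/2)/(r + 5)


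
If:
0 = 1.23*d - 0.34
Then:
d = 0.28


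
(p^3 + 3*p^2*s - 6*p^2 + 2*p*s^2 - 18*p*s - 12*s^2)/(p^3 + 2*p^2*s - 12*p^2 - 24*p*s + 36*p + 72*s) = (p + s)/(p - 6)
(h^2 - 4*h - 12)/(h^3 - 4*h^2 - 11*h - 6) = (h + 2)/(h^2 + 2*h + 1)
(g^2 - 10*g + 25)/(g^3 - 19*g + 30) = (g^2 - 10*g + 25)/(g^3 - 19*g + 30)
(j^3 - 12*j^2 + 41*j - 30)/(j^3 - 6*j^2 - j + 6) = (j - 5)/(j + 1)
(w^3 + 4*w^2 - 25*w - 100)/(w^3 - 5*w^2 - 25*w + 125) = (w + 4)/(w - 5)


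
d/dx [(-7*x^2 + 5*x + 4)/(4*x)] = -7/4 - 1/x^2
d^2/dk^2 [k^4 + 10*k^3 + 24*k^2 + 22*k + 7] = 12*k^2 + 60*k + 48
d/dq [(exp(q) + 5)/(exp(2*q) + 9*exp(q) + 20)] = -exp(q)/(exp(2*q) + 8*exp(q) + 16)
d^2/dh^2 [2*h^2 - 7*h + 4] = 4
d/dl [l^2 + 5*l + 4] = 2*l + 5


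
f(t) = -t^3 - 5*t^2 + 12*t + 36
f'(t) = -3*t^2 - 10*t + 12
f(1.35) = 40.63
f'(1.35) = -6.97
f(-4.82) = -26.02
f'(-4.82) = -9.50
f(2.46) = 20.38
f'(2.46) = -30.75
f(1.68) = 37.31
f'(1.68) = -13.27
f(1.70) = 37.04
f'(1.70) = -13.67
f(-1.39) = 12.35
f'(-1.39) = 20.10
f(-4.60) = -27.66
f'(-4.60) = -5.48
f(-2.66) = -12.48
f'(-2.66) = 17.37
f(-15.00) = 2106.00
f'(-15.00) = -513.00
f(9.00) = -990.00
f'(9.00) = -321.00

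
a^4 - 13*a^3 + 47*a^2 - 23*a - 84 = (a - 7)*(a - 4)*(a - 3)*(a + 1)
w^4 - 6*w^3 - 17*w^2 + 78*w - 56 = (w - 7)*(w - 2)*(w - 1)*(w + 4)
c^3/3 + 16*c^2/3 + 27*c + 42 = (c/3 + 1)*(c + 6)*(c + 7)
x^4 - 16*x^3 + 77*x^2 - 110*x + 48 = (x - 8)*(x - 6)*(x - 1)^2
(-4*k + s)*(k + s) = -4*k^2 - 3*k*s + s^2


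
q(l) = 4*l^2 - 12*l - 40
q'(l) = 8*l - 12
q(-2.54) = 16.29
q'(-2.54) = -32.32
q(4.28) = -18.09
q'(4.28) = 22.24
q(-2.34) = 9.98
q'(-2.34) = -30.72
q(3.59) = -31.53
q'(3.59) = 16.72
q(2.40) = -45.76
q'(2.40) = 7.20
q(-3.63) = 56.27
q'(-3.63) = -41.04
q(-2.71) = 21.90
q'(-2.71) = -33.68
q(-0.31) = -35.90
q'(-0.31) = -14.48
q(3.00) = -40.00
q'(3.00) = 12.00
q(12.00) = 392.00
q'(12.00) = 84.00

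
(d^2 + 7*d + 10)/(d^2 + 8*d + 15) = (d + 2)/(d + 3)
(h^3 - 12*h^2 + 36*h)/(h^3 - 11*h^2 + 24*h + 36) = h/(h + 1)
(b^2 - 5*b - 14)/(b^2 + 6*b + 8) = (b - 7)/(b + 4)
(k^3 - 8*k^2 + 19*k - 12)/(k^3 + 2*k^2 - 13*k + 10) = (k^2 - 7*k + 12)/(k^2 + 3*k - 10)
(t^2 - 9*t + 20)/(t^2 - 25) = (t - 4)/(t + 5)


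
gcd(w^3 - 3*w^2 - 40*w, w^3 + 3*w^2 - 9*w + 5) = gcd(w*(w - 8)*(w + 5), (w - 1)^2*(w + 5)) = w + 5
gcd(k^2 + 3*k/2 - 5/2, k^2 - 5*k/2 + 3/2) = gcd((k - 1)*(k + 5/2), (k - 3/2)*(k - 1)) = k - 1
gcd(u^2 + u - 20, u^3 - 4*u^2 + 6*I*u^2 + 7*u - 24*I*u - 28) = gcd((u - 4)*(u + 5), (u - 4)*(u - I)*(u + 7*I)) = u - 4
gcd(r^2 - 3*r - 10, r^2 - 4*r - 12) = r + 2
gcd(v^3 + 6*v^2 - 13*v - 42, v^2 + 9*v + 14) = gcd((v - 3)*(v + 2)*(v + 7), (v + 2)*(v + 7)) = v^2 + 9*v + 14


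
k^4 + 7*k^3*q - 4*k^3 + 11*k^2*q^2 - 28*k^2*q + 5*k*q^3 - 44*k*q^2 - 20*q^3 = (k - 4)*(k + q)^2*(k + 5*q)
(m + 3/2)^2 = m^2 + 3*m + 9/4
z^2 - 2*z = z*(z - 2)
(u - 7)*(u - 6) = u^2 - 13*u + 42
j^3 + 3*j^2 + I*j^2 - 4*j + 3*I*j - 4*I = (j - 1)*(j + 4)*(j + I)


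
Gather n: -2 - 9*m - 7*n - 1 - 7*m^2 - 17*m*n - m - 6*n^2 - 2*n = -7*m^2 - 10*m - 6*n^2 + n*(-17*m - 9) - 3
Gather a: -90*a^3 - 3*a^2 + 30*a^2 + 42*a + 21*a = -90*a^3 + 27*a^2 + 63*a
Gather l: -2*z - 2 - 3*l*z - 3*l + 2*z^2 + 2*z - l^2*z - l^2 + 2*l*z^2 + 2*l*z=l^2*(-z - 1) + l*(2*z^2 - z - 3) + 2*z^2 - 2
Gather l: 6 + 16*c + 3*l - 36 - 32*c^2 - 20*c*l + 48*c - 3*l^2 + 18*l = -32*c^2 + 64*c - 3*l^2 + l*(21 - 20*c) - 30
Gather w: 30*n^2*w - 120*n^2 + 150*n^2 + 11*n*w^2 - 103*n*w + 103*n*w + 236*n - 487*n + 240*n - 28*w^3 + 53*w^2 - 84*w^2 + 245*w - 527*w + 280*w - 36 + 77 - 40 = 30*n^2 - 11*n - 28*w^3 + w^2*(11*n - 31) + w*(30*n^2 - 2) + 1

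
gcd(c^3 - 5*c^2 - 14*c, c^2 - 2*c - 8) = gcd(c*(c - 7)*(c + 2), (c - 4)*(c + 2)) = c + 2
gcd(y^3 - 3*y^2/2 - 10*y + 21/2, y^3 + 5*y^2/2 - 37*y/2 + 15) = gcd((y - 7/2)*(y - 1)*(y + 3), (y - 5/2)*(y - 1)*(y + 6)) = y - 1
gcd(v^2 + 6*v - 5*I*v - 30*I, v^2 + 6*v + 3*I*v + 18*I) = v + 6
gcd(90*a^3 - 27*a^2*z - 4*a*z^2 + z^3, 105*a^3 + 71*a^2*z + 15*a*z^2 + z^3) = 5*a + z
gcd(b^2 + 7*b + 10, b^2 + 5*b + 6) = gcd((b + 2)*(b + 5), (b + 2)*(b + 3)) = b + 2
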